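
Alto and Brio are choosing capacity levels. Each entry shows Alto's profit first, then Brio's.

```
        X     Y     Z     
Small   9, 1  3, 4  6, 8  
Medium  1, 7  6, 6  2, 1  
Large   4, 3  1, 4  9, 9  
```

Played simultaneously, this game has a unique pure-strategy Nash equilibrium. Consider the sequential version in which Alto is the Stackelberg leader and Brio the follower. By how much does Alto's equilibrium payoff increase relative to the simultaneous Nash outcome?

0

Brio best-responds to each possible Alto move:
- Small: Brio compares 1, 4, 8 and picks Z; Alto would get 6.
- Medium: Brio compares 7, 6, 1 and picks X; Alto would get 1.
- Large: Brio compares 3, 4, 9 and picks Z; Alto would get 9.
Maximizing over 6, 1, 9, Alto chooses Large. Subgame-perfect outcome: (Large, Z) with payoffs (9, 9).
For the simultaneous game, intersect best replies.
Alto's best replies: X→Small; Y→Medium; Z→Large.
Brio's best replies: Small→Z; Medium→X; Large→Z.
Only (Large, Z) has each player best-responding; Nash payoffs (9, 9).
Alto's commitment gain: 9 − 9 = 0.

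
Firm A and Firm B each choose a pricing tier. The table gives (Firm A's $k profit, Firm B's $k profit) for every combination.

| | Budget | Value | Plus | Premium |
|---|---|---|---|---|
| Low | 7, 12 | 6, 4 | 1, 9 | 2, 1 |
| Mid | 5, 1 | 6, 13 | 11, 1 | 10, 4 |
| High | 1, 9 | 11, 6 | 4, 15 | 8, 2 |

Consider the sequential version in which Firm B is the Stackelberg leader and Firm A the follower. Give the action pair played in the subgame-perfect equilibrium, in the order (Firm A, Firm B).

(Low, Budget)

Solve by backward induction (Firm B leads).
- Budget → Firm A plays Low (best of 7, 5, 1); Firm B gets 12.
- Value → Firm A plays High (best of 6, 6, 11); Firm B gets 6.
- Plus → Firm A plays Mid (best of 1, 11, 4); Firm B gets 1.
- Premium → Firm A plays Mid (best of 2, 10, 8); Firm B gets 4.
Maximizing over 12, 6, 1, 4, Firm B chooses Budget. Subgame-perfect outcome: (Low, Budget) with payoffs (7, 12).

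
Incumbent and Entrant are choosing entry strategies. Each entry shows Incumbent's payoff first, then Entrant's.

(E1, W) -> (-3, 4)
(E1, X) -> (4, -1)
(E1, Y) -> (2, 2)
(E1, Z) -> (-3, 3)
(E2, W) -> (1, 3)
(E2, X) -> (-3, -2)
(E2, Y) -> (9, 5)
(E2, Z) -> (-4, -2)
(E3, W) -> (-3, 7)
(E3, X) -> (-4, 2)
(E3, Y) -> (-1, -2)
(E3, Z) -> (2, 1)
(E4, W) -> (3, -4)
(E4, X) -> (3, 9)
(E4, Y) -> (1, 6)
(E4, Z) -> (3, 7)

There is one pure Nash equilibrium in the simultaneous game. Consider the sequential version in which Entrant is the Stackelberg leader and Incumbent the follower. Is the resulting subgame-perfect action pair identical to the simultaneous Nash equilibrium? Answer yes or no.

Backward induction with Entrant moving first.
- W: BR = E4, leader payoff -4.
- X: BR = E1, leader payoff -1.
- Y: BR = E2, leader payoff 5.
- Z: BR = E4, leader payoff 7.
Among -4, -1, 5, 7, the best is 7 at Z. Subgame-perfect outcome: (E4, Z) with payoffs (3, 7).
For the simultaneous game, intersect best replies.
Incumbent's best replies: W→E4; X→E1; Y→E2; Z→E4.
Entrant's best replies: E1→W; E2→Y; E3→W; E4→X.
Only (E2, Y) has each player best-responding; Nash payoffs (9, 5).
Sequential outcome (E4, Z) differs from the Nash profile (E2, Y).

no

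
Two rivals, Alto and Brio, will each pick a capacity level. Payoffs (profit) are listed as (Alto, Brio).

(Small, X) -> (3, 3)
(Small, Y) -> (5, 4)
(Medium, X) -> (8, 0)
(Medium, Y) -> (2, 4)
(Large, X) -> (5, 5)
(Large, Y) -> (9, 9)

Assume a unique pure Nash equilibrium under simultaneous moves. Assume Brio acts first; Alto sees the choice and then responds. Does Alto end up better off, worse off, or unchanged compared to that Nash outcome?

unchanged

Alto best-responds to each possible Brio move:
- X: BR = Medium, leader payoff 0.
- Y: BR = Large, leader payoff 9.
Among 0, 9, the best is 9 at Y. Subgame-perfect outcome: (Large, Y) with payoffs (9, 9).
For the simultaneous game, intersect best replies.
Alto's best replies: X→Medium; Y→Large.
Brio's best replies: Small→Y; Medium→Y; Large→Y.
Only (Large, Y) has each player best-responding; Nash payoffs (9, 9).
Alto earns 9 sequentially versus 9 at the Nash outcome: unchanged.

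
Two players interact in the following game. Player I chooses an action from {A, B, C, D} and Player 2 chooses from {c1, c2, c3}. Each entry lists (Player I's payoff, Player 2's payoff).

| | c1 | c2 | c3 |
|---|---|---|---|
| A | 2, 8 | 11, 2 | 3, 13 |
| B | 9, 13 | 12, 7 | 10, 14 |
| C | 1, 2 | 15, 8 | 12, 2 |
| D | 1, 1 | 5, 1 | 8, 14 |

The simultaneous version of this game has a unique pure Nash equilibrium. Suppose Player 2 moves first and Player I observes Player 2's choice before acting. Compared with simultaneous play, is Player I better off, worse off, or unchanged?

Player I best-responds to each possible Player 2 move:
- c1 → Player I plays B (best of 2, 9, 1, 1); Player 2 gets 13.
- c2 → Player I plays C (best of 11, 12, 15, 5); Player 2 gets 8.
- c3 → Player I plays C (best of 3, 10, 12, 8); Player 2 gets 2.
Among 13, 8, 2, the best is 13 at c1. Subgame-perfect outcome: (B, c1) with payoffs (9, 13).
Now find the simultaneous Nash equilibrium.
Player I's best replies: c1→B; c2→C; c3→C.
Player 2's best replies: A→c3; B→c3; C→c2; D→c3.
Only (C, c2) has each player best-responding; Nash payoffs (15, 8).
Player I earns 9 sequentially versus 15 at the Nash outcome: worse off.

worse off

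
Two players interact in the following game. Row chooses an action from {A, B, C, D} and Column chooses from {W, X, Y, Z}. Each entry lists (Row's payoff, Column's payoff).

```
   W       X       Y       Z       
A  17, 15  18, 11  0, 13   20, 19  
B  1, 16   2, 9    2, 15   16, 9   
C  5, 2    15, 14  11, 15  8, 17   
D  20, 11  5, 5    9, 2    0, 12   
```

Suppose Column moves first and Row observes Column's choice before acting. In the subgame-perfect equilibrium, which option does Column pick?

Z

Row best-responds to each possible Column move:
- W: BR = D, leader payoff 11.
- X: BR = A, leader payoff 11.
- Y: BR = C, leader payoff 15.
- Z: BR = A, leader payoff 19.
Column's induced payoffs are 11, 11, 15, 19, so Column commits to Z. Subgame-perfect outcome: (A, Z) with payoffs (20, 19).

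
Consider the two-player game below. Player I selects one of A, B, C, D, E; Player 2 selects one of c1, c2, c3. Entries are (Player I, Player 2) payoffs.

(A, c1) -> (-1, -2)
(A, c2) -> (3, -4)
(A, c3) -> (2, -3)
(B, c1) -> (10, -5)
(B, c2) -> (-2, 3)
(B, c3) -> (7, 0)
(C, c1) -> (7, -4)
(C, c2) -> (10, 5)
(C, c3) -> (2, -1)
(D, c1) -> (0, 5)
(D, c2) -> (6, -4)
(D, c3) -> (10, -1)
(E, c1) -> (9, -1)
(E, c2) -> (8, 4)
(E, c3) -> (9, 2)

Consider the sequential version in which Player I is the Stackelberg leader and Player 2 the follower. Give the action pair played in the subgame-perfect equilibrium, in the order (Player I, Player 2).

Work backward from Player 2's decision.
- A → Player 2 plays c1 (best of -2, -4, -3); Player I gets -1.
- B → Player 2 plays c2 (best of -5, 3, 0); Player I gets -2.
- C → Player 2 plays c2 (best of -4, 5, -1); Player I gets 10.
- D → Player 2 plays c1 (best of 5, -4, -1); Player I gets 0.
- E → Player 2 plays c2 (best of -1, 4, 2); Player I gets 8.
Maximizing over -1, -2, 10, 0, 8, Player I chooses C. Subgame-perfect outcome: (C, c2) with payoffs (10, 5).

(C, c2)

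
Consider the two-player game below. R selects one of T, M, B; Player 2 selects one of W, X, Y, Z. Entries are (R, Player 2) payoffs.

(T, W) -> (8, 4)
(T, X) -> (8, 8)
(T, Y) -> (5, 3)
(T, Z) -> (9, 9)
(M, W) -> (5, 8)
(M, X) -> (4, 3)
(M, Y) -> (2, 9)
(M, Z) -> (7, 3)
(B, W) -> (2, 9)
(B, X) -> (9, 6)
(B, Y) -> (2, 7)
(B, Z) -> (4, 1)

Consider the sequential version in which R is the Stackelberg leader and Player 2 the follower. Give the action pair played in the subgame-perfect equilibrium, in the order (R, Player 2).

Solve by backward induction (R leads).
- T → Player 2 plays Z (best of 4, 8, 3, 9); R gets 9.
- M → Player 2 plays Y (best of 8, 3, 9, 3); R gets 2.
- B → Player 2 plays W (best of 9, 6, 7, 1); R gets 2.
Among 9, 2, 2, the best is 9 at T. Subgame-perfect outcome: (T, Z) with payoffs (9, 9).

(T, Z)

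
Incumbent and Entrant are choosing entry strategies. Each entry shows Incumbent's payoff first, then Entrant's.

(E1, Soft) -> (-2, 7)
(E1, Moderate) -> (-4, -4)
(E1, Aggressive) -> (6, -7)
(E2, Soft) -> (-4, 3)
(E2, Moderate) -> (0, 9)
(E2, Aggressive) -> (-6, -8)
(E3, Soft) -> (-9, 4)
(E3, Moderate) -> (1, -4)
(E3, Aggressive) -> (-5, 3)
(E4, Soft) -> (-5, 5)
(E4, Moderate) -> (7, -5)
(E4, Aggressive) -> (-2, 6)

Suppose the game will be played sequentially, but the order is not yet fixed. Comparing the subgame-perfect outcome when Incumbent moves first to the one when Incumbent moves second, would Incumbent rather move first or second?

first

If Incumbent leads: Entrant's best replies are E1→Soft, E2→Moderate, E3→Soft, E4→Aggressive; Incumbent's induced payoffs -2, 0, -9, -2; outcome (E2, Moderate), payoffs (0, 9).
If Entrant leads: Incumbent's best replies are Soft→E1, Moderate→E4, Aggressive→E1; Entrant's induced payoffs 7, -5, -7; outcome (E1, Soft), payoffs (-2, 7).
Incumbent gets 0 moving first and -2 moving second, so Incumbent prefers to move first.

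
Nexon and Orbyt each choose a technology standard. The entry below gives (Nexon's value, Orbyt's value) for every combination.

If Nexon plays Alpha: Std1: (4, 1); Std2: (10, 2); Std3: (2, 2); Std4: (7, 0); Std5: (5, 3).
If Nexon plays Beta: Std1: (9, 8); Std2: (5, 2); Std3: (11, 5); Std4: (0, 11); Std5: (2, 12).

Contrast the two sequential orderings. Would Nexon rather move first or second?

second

If Nexon leads: Orbyt's best replies are Alpha→Std5, Beta→Std5; Nexon's induced payoffs 5, 2; outcome (Alpha, Std5), payoffs (5, 3).
If Orbyt leads: Nexon's best replies are Std1→Beta, Std2→Alpha, Std3→Beta, Std4→Alpha, Std5→Alpha; Orbyt's induced payoffs 8, 2, 5, 0, 3; outcome (Beta, Std1), payoffs (9, 8).
Nexon gets 5 moving first and 9 moving second, so Nexon prefers to move second.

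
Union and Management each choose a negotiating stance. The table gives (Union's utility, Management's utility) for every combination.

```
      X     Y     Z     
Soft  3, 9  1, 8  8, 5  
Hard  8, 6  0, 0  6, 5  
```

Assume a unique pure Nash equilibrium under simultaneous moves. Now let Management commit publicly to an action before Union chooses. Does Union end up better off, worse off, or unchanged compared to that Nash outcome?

worse off

Work backward from Union's decision.
- X: Union compares 3, 8 and picks Hard; Management would get 6.
- Y: Union compares 1, 0 and picks Soft; Management would get 8.
- Z: Union compares 8, 6 and picks Soft; Management would get 5.
Management's induced payoffs are 6, 8, 5, so Management commits to Y. Subgame-perfect outcome: (Soft, Y) with payoffs (1, 8).
For the simultaneous game, intersect best replies.
Union's best replies: X→Hard; Y→Soft; Z→Soft.
Management's best replies: Soft→X; Hard→X.
The unique mutual best reply is (Hard, X), giving (8, 6).
Union earns 1 sequentially versus 8 at the Nash outcome: worse off.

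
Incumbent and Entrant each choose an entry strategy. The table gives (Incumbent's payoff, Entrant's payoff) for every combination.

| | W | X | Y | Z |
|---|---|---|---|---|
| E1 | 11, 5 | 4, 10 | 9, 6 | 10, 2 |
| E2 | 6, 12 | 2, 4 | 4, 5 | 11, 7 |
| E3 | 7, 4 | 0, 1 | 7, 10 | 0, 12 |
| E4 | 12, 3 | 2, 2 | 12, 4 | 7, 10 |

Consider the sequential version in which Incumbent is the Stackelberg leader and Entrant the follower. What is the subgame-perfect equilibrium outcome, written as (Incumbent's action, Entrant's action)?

Backward induction with Incumbent moving first.
- E1: Entrant compares 5, 10, 6, 2 and picks X; Incumbent would get 4.
- E2: Entrant compares 12, 4, 5, 7 and picks W; Incumbent would get 6.
- E3: Entrant compares 4, 1, 10, 12 and picks Z; Incumbent would get 0.
- E4: Entrant compares 3, 2, 4, 10 and picks Z; Incumbent would get 7.
Incumbent's induced payoffs are 4, 6, 0, 7, so Incumbent commits to E4. Subgame-perfect outcome: (E4, Z) with payoffs (7, 10).

(E4, Z)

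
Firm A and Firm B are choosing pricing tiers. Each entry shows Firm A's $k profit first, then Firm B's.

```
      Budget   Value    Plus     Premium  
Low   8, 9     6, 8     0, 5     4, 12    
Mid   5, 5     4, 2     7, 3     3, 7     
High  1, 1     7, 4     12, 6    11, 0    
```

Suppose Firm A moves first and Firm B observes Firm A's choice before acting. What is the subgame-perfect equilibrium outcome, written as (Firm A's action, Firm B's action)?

(High, Plus)

Firm B best-responds to each possible Firm A move:
- Low: Firm B compares 9, 8, 5, 12 and picks Premium; Firm A would get 4.
- Mid: Firm B compares 5, 2, 3, 7 and picks Premium; Firm A would get 3.
- High: Firm B compares 1, 4, 6, 0 and picks Plus; Firm A would get 12.
Firm A's induced payoffs are 4, 3, 12, so Firm A commits to High. Subgame-perfect outcome: (High, Plus) with payoffs (12, 6).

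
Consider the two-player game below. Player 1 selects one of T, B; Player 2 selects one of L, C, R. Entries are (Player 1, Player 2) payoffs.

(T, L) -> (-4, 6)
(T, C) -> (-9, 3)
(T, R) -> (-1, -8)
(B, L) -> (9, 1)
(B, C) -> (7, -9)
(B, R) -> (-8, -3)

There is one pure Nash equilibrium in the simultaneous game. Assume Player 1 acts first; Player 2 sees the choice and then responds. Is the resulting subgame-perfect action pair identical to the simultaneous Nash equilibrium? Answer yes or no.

yes

Solve by backward induction (Player 1 leads).
- T: BR = L, leader payoff -4.
- B: BR = L, leader payoff 9.
Maximizing over -4, 9, Player 1 chooses B. Subgame-perfect outcome: (B, L) with payoffs (9, 1).
Under simultaneous play:
Player 1's best replies: L→B; C→B; R→T.
Player 2's best replies: T→L; B→L.
The unique mutual best reply is (B, L), giving (9, 1).
Sequential outcome (B, L) coincides with the Nash profile (B, L).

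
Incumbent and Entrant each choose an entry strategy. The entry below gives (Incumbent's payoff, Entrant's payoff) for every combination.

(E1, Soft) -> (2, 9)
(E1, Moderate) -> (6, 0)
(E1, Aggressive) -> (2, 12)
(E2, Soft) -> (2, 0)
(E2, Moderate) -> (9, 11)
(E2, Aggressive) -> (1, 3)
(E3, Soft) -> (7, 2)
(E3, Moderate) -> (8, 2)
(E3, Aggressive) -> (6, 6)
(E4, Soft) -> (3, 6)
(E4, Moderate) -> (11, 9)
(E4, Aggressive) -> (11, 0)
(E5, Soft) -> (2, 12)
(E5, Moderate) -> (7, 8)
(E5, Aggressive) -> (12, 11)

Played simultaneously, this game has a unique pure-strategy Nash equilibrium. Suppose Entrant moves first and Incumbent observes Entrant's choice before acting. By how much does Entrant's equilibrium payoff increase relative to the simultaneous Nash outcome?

Incumbent best-responds to each possible Entrant move:
- Soft → Incumbent plays E3 (best of 2, 2, 7, 3, 2); Entrant gets 2.
- Moderate → Incumbent plays E4 (best of 6, 9, 8, 11, 7); Entrant gets 9.
- Aggressive → Incumbent plays E5 (best of 2, 1, 6, 11, 12); Entrant gets 11.
Among 2, 9, 11, the best is 11 at Aggressive. Subgame-perfect outcome: (E5, Aggressive) with payoffs (12, 11).
Now find the simultaneous Nash equilibrium.
Incumbent's best replies: Soft→E3; Moderate→E4; Aggressive→E5.
Entrant's best replies: E1→Aggressive; E2→Moderate; E3→Aggressive; E4→Moderate; E5→Soft.
Only (E4, Moderate) has each player best-responding; Nash payoffs (11, 9).
Entrant's commitment gain: 11 − 9 = 2.

2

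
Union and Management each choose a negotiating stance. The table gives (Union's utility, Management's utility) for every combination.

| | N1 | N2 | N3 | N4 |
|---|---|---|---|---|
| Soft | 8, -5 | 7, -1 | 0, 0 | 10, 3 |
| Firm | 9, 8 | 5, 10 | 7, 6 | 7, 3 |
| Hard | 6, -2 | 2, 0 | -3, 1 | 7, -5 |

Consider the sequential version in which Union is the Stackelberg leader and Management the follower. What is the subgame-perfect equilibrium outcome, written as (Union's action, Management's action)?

(Soft, N4)

Backward induction with Union moving first.
- Soft: BR = N4, leader payoff 10.
- Firm: BR = N2, leader payoff 5.
- Hard: BR = N3, leader payoff -3.
Among 10, 5, -3, the best is 10 at Soft. Subgame-perfect outcome: (Soft, N4) with payoffs (10, 3).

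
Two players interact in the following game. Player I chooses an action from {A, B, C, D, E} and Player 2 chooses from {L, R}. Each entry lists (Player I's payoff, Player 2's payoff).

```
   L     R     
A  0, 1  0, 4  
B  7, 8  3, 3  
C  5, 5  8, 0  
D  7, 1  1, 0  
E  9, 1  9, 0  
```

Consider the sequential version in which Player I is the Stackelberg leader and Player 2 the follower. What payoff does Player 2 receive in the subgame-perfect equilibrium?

1

Work backward from Player 2's decision.
- A → Player 2 plays R (best of 1, 4); Player I gets 0.
- B → Player 2 plays L (best of 8, 3); Player I gets 7.
- C → Player 2 plays L (best of 5, 0); Player I gets 5.
- D → Player 2 plays L (best of 1, 0); Player I gets 7.
- E → Player 2 plays L (best of 1, 0); Player I gets 9.
Among 0, 7, 5, 7, 9, the best is 9 at E. Subgame-perfect outcome: (E, L) with payoffs (9, 1).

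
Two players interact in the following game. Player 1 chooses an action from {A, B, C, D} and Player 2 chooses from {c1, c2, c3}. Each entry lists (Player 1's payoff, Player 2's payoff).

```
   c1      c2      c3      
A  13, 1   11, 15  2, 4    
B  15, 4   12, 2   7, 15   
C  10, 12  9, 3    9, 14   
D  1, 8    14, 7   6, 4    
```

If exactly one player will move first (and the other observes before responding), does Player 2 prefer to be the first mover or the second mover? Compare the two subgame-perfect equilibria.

second

If Player 1 leads: Player 2's best replies are A→c2, B→c3, C→c3, D→c1; Player 1's induced payoffs 11, 7, 9, 1; outcome (A, c2), payoffs (11, 15).
If Player 2 leads: Player 1's best replies are c1→B, c2→D, c3→C; Player 2's induced payoffs 4, 7, 14; outcome (C, c3), payoffs (9, 14).
Player 2 gets 14 moving first and 15 moving second, so Player 2 prefers to move second.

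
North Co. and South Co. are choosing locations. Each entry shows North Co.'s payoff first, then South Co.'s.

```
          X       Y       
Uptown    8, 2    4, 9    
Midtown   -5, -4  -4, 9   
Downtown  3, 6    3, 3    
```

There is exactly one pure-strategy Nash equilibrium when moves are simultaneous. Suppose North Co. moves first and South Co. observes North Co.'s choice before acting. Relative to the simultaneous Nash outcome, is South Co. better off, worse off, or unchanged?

Solve by backward induction (North Co. leads).
- Uptown: South Co. compares 2, 9 and picks Y; North Co. would get 4.
- Midtown: South Co. compares -4, 9 and picks Y; North Co. would get -4.
- Downtown: South Co. compares 6, 3 and picks X; North Co. would get 3.
North Co.'s induced payoffs are 4, -4, 3, so North Co. commits to Uptown. Subgame-perfect outcome: (Uptown, Y) with payoffs (4, 9).
Under simultaneous play:
North Co.'s best replies: X→Uptown; Y→Uptown.
South Co.'s best replies: Uptown→Y; Midtown→Y; Downtown→X.
The unique mutual best reply is (Uptown, Y), giving (4, 9).
South Co. earns 9 sequentially versus 9 at the Nash outcome: unchanged.

unchanged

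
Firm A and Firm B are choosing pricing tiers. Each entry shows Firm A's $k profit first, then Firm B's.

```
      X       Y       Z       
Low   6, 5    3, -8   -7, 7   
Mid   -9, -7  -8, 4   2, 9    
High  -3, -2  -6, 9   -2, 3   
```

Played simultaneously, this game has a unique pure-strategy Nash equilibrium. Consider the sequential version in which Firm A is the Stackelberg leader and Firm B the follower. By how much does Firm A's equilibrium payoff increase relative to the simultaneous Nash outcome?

0

Solve by backward induction (Firm A leads).
- Low: Firm B compares 5, -8, 7 and picks Z; Firm A would get -7.
- Mid: Firm B compares -7, 4, 9 and picks Z; Firm A would get 2.
- High: Firm B compares -2, 9, 3 and picks Y; Firm A would get -6.
Among -7, 2, -6, the best is 2 at Mid. Subgame-perfect outcome: (Mid, Z) with payoffs (2, 9).
Now find the simultaneous Nash equilibrium.
Firm A's best replies: X→Low; Y→Low; Z→Mid.
Firm B's best replies: Low→Z; Mid→Z; High→Y.
Only (Mid, Z) has each player best-responding; Nash payoffs (2, 9).
Firm A's commitment gain: 2 − 2 = 0.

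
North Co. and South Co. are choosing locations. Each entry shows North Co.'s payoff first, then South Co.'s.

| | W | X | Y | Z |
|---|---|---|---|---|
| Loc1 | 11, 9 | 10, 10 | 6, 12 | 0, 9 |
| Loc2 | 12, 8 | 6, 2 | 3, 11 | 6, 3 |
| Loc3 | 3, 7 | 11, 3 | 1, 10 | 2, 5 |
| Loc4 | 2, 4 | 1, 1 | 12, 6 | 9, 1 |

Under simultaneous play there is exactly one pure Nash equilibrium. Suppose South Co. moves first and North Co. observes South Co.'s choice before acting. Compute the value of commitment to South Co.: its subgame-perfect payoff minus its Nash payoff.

2

Work backward from North Co.'s decision.
- W: BR = Loc2, leader payoff 8.
- X: BR = Loc3, leader payoff 3.
- Y: BR = Loc4, leader payoff 6.
- Z: BR = Loc4, leader payoff 1.
South Co.'s induced payoffs are 8, 3, 6, 1, so South Co. commits to W. Subgame-perfect outcome: (Loc2, W) with payoffs (12, 8).
Now find the simultaneous Nash equilibrium.
North Co.'s best replies: W→Loc2; X→Loc3; Y→Loc4; Z→Loc4.
South Co.'s best replies: Loc1→Y; Loc2→Y; Loc3→Y; Loc4→Y.
Only (Loc4, Y) has each player best-responding; Nash payoffs (12, 6).
South Co.'s commitment gain: 8 − 6 = 2.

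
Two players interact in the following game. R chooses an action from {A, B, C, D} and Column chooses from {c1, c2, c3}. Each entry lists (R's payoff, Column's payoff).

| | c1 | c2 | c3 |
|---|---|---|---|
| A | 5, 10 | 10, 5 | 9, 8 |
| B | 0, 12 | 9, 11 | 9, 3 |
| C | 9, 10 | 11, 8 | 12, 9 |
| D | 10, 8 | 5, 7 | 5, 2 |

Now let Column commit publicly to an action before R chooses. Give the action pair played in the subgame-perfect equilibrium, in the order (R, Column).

Work backward from R's decision.
- c1: BR = D, leader payoff 8.
- c2: BR = C, leader payoff 8.
- c3: BR = C, leader payoff 9.
Maximizing over 8, 8, 9, Column chooses c3. Subgame-perfect outcome: (C, c3) with payoffs (12, 9).

(C, c3)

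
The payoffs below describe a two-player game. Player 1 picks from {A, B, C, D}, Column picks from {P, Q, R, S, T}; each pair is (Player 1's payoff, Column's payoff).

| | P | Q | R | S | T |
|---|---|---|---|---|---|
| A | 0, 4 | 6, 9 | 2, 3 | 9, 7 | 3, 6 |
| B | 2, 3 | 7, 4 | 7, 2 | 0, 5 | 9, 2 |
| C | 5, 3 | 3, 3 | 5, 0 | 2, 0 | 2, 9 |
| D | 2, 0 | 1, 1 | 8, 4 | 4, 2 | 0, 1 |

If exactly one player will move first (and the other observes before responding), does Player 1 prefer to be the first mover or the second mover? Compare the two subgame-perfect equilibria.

second

If Player 1 leads: Column's best replies are A→Q, B→S, C→T, D→R; Player 1's induced payoffs 6, 0, 2, 8; outcome (D, R), payoffs (8, 4).
If Column leads: Player 1's best replies are P→C, Q→B, R→D, S→A, T→B; Column's induced payoffs 3, 4, 4, 7, 2; outcome (A, S), payoffs (9, 7).
Player 1 gets 8 moving first and 9 moving second, so Player 1 prefers to move second.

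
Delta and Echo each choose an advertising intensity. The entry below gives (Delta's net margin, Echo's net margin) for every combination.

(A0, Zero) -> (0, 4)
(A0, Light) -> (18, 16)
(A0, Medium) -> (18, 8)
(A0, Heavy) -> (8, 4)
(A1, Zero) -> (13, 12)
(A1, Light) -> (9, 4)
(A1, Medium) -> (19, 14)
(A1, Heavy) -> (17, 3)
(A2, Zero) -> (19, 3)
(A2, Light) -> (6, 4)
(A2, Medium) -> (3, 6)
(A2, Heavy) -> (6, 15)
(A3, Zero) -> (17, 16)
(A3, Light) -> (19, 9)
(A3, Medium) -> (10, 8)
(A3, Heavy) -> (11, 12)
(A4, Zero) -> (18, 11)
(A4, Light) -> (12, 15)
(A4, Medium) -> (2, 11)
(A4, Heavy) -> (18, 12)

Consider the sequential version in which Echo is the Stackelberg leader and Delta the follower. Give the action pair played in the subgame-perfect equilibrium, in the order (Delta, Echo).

Work backward from Delta's decision.
- Zero: BR = A2, leader payoff 3.
- Light: BR = A3, leader payoff 9.
- Medium: BR = A1, leader payoff 14.
- Heavy: BR = A4, leader payoff 12.
Among 3, 9, 14, 12, the best is 14 at Medium. Subgame-perfect outcome: (A1, Medium) with payoffs (19, 14).

(A1, Medium)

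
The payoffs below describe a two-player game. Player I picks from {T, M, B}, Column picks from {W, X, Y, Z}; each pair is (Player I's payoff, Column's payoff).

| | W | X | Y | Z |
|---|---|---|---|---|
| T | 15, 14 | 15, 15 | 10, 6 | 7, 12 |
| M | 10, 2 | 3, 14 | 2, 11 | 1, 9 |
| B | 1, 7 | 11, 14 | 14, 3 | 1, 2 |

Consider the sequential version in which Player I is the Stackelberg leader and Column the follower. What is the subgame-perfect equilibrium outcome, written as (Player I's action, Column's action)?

Solve by backward induction (Player I leads).
- T → Column plays X (best of 14, 15, 6, 12); Player I gets 15.
- M → Column plays X (best of 2, 14, 11, 9); Player I gets 3.
- B → Column plays X (best of 7, 14, 3, 2); Player I gets 11.
Player I's induced payoffs are 15, 3, 11, so Player I commits to T. Subgame-perfect outcome: (T, X) with payoffs (15, 15).

(T, X)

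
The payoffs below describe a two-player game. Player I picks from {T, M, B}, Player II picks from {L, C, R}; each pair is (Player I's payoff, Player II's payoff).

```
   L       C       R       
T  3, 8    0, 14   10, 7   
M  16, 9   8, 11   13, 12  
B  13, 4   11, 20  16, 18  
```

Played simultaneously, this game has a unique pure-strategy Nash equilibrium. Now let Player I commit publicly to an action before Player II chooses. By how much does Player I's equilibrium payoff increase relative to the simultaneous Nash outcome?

2

Work backward from Player II's decision.
- T → Player II plays C (best of 8, 14, 7); Player I gets 0.
- M → Player II plays R (best of 9, 11, 12); Player I gets 13.
- B → Player II plays C (best of 4, 20, 18); Player I gets 11.
Maximizing over 0, 13, 11, Player I chooses M. Subgame-perfect outcome: (M, R) with payoffs (13, 12).
For the simultaneous game, intersect best replies.
Player I's best replies: L→M; C→B; R→B.
Player II's best replies: T→C; M→R; B→C.
The unique mutual best reply is (B, C), giving (11, 20).
Player I's commitment gain: 13 − 11 = 2.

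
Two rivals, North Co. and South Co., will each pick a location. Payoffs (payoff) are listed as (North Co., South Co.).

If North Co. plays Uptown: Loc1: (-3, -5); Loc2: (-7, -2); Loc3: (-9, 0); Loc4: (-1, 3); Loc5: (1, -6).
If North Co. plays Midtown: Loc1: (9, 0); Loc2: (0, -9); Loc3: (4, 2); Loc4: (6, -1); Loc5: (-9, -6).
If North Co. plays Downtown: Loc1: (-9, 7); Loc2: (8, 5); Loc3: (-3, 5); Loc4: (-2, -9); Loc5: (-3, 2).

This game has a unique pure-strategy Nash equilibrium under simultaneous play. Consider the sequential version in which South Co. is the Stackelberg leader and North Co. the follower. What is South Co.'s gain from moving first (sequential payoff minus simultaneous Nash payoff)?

3

Backward induction with South Co. moving first.
- Loc1: North Co. compares -3, 9, -9 and picks Midtown; South Co. would get 0.
- Loc2: North Co. compares -7, 0, 8 and picks Downtown; South Co. would get 5.
- Loc3: North Co. compares -9, 4, -3 and picks Midtown; South Co. would get 2.
- Loc4: North Co. compares -1, 6, -2 and picks Midtown; South Co. would get -1.
- Loc5: North Co. compares 1, -9, -3 and picks Uptown; South Co. would get -6.
Among 0, 5, 2, -1, -6, the best is 5 at Loc2. Subgame-perfect outcome: (Downtown, Loc2) with payoffs (8, 5).
Now find the simultaneous Nash equilibrium.
North Co.'s best replies: Loc1→Midtown; Loc2→Downtown; Loc3→Midtown; Loc4→Midtown; Loc5→Uptown.
South Co.'s best replies: Uptown→Loc4; Midtown→Loc3; Downtown→Loc1.
The unique mutual best reply is (Midtown, Loc3), giving (4, 2).
South Co.'s commitment gain: 5 − 2 = 3.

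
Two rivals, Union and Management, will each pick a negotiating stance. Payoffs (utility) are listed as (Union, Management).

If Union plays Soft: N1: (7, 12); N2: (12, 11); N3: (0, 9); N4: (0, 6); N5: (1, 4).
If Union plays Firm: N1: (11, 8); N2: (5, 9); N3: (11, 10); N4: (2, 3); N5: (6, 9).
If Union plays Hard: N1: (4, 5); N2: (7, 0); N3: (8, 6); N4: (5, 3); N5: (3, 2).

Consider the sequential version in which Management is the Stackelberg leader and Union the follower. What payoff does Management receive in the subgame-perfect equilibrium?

Work backward from Union's decision.
- N1 → Union plays Firm (best of 7, 11, 4); Management gets 8.
- N2 → Union plays Soft (best of 12, 5, 7); Management gets 11.
- N3 → Union plays Firm (best of 0, 11, 8); Management gets 10.
- N4 → Union plays Hard (best of 0, 2, 5); Management gets 3.
- N5 → Union plays Firm (best of 1, 6, 3); Management gets 9.
Management's induced payoffs are 8, 11, 10, 3, 9, so Management commits to N2. Subgame-perfect outcome: (Soft, N2) with payoffs (12, 11).

11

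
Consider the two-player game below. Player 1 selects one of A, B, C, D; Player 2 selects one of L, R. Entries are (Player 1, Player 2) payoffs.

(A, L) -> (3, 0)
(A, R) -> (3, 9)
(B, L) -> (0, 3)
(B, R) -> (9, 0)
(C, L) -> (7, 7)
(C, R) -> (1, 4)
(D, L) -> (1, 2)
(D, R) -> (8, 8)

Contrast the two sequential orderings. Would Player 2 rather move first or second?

If Player 1 leads: Player 2's best replies are A→R, B→L, C→L, D→R; Player 1's induced payoffs 3, 0, 7, 8; outcome (D, R), payoffs (8, 8).
If Player 2 leads: Player 1's best replies are L→C, R→B; Player 2's induced payoffs 7, 0; outcome (C, L), payoffs (7, 7).
Player 2 gets 7 moving first and 8 moving second, so Player 2 prefers to move second.

second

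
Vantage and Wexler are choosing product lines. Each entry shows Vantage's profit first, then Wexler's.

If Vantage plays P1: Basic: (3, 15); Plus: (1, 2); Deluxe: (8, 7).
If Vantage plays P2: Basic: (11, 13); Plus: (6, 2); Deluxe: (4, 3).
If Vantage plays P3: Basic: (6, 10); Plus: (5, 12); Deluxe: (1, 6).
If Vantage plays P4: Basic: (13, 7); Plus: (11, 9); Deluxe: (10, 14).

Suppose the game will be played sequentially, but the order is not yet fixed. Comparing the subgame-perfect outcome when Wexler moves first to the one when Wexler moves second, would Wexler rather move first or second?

If Vantage leads: Wexler's best replies are P1→Basic, P2→Basic, P3→Plus, P4→Deluxe; Vantage's induced payoffs 3, 11, 5, 10; outcome (P2, Basic), payoffs (11, 13).
If Wexler leads: Vantage's best replies are Basic→P4, Plus→P4, Deluxe→P4; Wexler's induced payoffs 7, 9, 14; outcome (P4, Deluxe), payoffs (10, 14).
Wexler gets 14 moving first and 13 moving second, so Wexler prefers to move first.

first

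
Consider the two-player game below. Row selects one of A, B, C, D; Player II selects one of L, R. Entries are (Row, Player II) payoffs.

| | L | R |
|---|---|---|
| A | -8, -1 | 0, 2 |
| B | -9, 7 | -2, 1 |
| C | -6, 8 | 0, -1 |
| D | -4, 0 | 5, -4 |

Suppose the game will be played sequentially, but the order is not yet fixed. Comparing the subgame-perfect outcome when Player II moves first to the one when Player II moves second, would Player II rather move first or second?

second

If Row leads: Player II's best replies are A→R, B→L, C→L, D→L; Row's induced payoffs 0, -9, -6, -4; outcome (A, R), payoffs (0, 2).
If Player II leads: Row's best replies are L→D, R→D; Player II's induced payoffs 0, -4; outcome (D, L), payoffs (-4, 0).
Player II gets 0 moving first and 2 moving second, so Player II prefers to move second.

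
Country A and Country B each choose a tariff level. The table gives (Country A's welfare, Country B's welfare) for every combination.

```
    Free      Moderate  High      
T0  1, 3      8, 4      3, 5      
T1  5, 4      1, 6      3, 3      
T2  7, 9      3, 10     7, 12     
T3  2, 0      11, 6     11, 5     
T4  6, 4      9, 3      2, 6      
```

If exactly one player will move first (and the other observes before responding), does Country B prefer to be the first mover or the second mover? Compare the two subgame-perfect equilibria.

first

If Country A leads: Country B's best replies are T0→High, T1→Moderate, T2→High, T3→Moderate, T4→High; Country A's induced payoffs 3, 1, 7, 11, 2; outcome (T3, Moderate), payoffs (11, 6).
If Country B leads: Country A's best replies are Free→T2, Moderate→T3, High→T3; Country B's induced payoffs 9, 6, 5; outcome (T2, Free), payoffs (7, 9).
Country B gets 9 moving first and 6 moving second, so Country B prefers to move first.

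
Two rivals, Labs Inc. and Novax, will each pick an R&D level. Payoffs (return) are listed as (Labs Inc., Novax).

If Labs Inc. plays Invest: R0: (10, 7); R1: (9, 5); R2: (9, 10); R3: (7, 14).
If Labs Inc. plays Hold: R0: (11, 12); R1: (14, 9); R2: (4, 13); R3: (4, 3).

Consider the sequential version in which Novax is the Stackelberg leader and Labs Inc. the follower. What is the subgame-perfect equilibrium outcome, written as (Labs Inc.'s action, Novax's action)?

(Invest, R3)

Solve by backward induction (Novax leads).
- R0 → Labs Inc. plays Hold (best of 10, 11); Novax gets 12.
- R1 → Labs Inc. plays Hold (best of 9, 14); Novax gets 9.
- R2 → Labs Inc. plays Invest (best of 9, 4); Novax gets 10.
- R3 → Labs Inc. plays Invest (best of 7, 4); Novax gets 14.
Maximizing over 12, 9, 10, 14, Novax chooses R3. Subgame-perfect outcome: (Invest, R3) with payoffs (7, 14).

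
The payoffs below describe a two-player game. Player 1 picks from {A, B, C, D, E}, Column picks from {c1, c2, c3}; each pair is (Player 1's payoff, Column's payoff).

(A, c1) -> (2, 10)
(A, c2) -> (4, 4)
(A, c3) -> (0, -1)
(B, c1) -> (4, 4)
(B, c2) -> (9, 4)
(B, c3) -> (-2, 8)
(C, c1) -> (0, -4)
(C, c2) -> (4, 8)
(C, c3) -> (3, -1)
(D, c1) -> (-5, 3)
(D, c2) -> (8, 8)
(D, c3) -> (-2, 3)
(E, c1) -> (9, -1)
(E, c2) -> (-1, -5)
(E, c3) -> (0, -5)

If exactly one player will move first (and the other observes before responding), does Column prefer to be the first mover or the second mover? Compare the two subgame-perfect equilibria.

If Player 1 leads: Column's best replies are A→c1, B→c3, C→c2, D→c2, E→c1; Player 1's induced payoffs 2, -2, 4, 8, 9; outcome (E, c1), payoffs (9, -1).
If Column leads: Player 1's best replies are c1→E, c2→B, c3→C; Column's induced payoffs -1, 4, -1; outcome (B, c2), payoffs (9, 4).
Column gets 4 moving first and -1 moving second, so Column prefers to move first.

first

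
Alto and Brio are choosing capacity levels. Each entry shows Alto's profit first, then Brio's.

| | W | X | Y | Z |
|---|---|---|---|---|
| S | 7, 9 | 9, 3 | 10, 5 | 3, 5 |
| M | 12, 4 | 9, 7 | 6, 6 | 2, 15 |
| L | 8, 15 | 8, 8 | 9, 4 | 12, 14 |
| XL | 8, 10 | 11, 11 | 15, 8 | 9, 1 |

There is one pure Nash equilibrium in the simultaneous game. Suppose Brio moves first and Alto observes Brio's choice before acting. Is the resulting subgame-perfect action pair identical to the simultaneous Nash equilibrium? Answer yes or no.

Solve by backward induction (Brio leads).
- W: BR = M, leader payoff 4.
- X: BR = XL, leader payoff 11.
- Y: BR = XL, leader payoff 8.
- Z: BR = L, leader payoff 14.
Maximizing over 4, 11, 8, 14, Brio chooses Z. Subgame-perfect outcome: (L, Z) with payoffs (12, 14).
Now find the simultaneous Nash equilibrium.
Alto's best replies: W→M; X→XL; Y→XL; Z→L.
Brio's best replies: S→W; M→Z; L→W; XL→X.
Only (XL, X) has each player best-responding; Nash payoffs (11, 11).
Sequential outcome (L, Z) differs from the Nash profile (XL, X).

no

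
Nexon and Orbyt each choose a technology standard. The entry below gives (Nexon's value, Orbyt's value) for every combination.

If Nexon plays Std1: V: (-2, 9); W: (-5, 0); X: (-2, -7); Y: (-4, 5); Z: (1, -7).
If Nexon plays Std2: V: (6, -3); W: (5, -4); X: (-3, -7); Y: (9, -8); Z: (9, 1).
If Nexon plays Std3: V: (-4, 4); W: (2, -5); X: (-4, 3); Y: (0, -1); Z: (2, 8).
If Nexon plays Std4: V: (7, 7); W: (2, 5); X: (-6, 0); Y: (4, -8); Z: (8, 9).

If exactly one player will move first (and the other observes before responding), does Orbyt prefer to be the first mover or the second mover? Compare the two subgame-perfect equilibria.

first

If Nexon leads: Orbyt's best replies are Std1→V, Std2→Z, Std3→Z, Std4→Z; Nexon's induced payoffs -2, 9, 2, 8; outcome (Std2, Z), payoffs (9, 1).
If Orbyt leads: Nexon's best replies are V→Std4, W→Std2, X→Std1, Y→Std2, Z→Std2; Orbyt's induced payoffs 7, -4, -7, -8, 1; outcome (Std4, V), payoffs (7, 7).
Orbyt gets 7 moving first and 1 moving second, so Orbyt prefers to move first.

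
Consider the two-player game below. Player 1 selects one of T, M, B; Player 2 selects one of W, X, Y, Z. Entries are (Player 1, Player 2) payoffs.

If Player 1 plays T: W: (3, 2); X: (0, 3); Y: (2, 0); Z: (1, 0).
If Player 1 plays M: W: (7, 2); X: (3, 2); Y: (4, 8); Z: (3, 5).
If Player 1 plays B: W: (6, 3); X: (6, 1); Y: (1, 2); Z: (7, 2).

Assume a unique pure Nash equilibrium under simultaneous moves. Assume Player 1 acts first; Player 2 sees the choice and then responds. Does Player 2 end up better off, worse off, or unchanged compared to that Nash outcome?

worse off

Solve by backward induction (Player 1 leads).
- T: BR = X, leader payoff 0.
- M: BR = Y, leader payoff 4.
- B: BR = W, leader payoff 6.
Among 0, 4, 6, the best is 6 at B. Subgame-perfect outcome: (B, W) with payoffs (6, 3).
Under simultaneous play:
Player 1's best replies: W→M; X→B; Y→M; Z→B.
Player 2's best replies: T→X; M→Y; B→W.
Only (M, Y) has each player best-responding; Nash payoffs (4, 8).
Player 2 earns 3 sequentially versus 8 at the Nash outcome: worse off.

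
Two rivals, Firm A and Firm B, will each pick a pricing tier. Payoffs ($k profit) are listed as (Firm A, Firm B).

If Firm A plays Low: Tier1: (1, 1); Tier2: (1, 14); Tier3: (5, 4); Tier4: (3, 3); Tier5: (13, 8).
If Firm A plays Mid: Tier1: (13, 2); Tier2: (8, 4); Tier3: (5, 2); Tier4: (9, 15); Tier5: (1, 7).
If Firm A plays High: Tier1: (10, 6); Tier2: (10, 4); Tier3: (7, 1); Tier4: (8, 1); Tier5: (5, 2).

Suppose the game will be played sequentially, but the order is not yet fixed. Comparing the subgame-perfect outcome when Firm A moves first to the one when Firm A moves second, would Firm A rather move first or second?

first

If Firm A leads: Firm B's best replies are Low→Tier2, Mid→Tier4, High→Tier1; Firm A's induced payoffs 1, 9, 10; outcome (High, Tier1), payoffs (10, 6).
If Firm B leads: Firm A's best replies are Tier1→Mid, Tier2→High, Tier3→High, Tier4→Mid, Tier5→Low; Firm B's induced payoffs 2, 4, 1, 15, 8; outcome (Mid, Tier4), payoffs (9, 15).
Firm A gets 10 moving first and 9 moving second, so Firm A prefers to move first.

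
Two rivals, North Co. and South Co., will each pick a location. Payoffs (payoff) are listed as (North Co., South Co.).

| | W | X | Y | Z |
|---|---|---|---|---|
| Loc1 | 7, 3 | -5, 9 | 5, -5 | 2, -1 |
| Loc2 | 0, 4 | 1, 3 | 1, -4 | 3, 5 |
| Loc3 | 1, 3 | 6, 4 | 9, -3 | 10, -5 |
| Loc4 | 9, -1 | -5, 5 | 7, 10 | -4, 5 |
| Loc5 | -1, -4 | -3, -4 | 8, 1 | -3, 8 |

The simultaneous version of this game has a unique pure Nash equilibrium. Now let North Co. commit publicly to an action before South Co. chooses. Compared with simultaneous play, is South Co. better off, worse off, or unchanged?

Solve by backward induction (North Co. leads).
- Loc1: BR = X, leader payoff -5.
- Loc2: BR = Z, leader payoff 3.
- Loc3: BR = X, leader payoff 6.
- Loc4: BR = Y, leader payoff 7.
- Loc5: BR = Z, leader payoff -3.
Maximizing over -5, 3, 6, 7, -3, North Co. chooses Loc4. Subgame-perfect outcome: (Loc4, Y) with payoffs (7, 10).
Under simultaneous play:
North Co.'s best replies: W→Loc4; X→Loc3; Y→Loc3; Z→Loc3.
South Co.'s best replies: Loc1→X; Loc2→Z; Loc3→X; Loc4→Y; Loc5→Z.
The unique mutual best reply is (Loc3, X), giving (6, 4).
South Co. earns 10 sequentially versus 4 at the Nash outcome: better off.

better off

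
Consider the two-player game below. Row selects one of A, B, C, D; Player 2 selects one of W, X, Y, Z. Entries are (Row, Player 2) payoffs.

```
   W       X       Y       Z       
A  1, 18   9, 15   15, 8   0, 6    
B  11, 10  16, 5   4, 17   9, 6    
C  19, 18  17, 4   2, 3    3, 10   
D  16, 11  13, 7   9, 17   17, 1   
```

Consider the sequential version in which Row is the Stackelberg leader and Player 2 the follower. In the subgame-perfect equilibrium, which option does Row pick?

Work backward from Player 2's decision.
- A → Player 2 plays W (best of 18, 15, 8, 6); Row gets 1.
- B → Player 2 plays Y (best of 10, 5, 17, 6); Row gets 4.
- C → Player 2 plays W (best of 18, 4, 3, 10); Row gets 19.
- D → Player 2 plays Y (best of 11, 7, 17, 1); Row gets 9.
Row's induced payoffs are 1, 4, 19, 9, so Row commits to C. Subgame-perfect outcome: (C, W) with payoffs (19, 18).

C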